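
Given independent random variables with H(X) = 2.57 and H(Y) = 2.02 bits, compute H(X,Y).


For independent variables, H(X,Y) = H(X) + H(Y) = 2.57 + 2.02 = 4.59

4.59 bits


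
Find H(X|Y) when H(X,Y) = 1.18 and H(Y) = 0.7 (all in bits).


H(X|Y) = H(X,Y) - H(Y) = 1.18 - 0.7 = 0.48

0.48 bits


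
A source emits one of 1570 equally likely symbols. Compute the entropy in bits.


H = log2(n) = log2(1570) = 10.6165

10.6165 bits


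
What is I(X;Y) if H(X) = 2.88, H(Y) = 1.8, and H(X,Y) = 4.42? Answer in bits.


I(X;Y) = H(X) + H(Y) - H(X,Y) = 2.88 + 1.8 - 4.42 = 0.26

0.26 bits


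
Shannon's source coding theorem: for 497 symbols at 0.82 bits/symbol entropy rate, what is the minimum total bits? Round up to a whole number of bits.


Minimum bits >= n * H = 497 * 0.82 = 407.54, rounded up to a whole number of bits = 408

408 bits


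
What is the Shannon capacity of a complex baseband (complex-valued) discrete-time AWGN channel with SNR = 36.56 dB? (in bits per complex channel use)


SNR_linear = 10^(36.56/10) = 4528.9758; C = log2(1 + SNR_linear) = log2(1 + 4528.9758) = 12.1453

12.1453 bits/channel use


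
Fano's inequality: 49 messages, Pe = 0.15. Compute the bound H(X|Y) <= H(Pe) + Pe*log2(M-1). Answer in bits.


H(Pe) = -Pe*log2(Pe) - (1-Pe)*log2(1-Pe) = -0.15*log2(0.15) - 0.85*log2(0.85) = 0.410545 + 0.199295 = 0.6098. Pe*log2(M-1) = 0.15*log2(48) = 0.837744. Bound = H(Pe) + Pe*log2(M-1) = 0.410545 + 0.199295 + 0.837744 = 1.4476

1.4476 bits


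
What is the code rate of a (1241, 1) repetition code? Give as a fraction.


Rate = k/n = 1/1241

1/1241


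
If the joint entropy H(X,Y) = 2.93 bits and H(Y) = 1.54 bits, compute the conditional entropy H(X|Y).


H(X|Y) = H(X,Y) - H(Y) = 2.93 - 1.54 = 1.39

1.39 bits


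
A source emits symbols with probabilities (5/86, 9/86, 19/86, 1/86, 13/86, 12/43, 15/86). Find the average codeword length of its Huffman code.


Huffman construction (repeatedly merge the two least-probable nodes; each merge adds 1 bit to every symbol beneath it): 1/86 + 5/86 = 3/43; 3/43 + 9/86 = 15/86; 13/86 + 15/86 = 14/43; 15/86 + 19/86 = 17/43; 12/43 + 14/43 = 26/43; 17/43 + 26/43 = 1. Resulting codeword lengths (in the order the probabilities were given): (4, 3, 2, 4, 3, 2, 3). L_avg = sum(p_i * l_i) = 5/86*4 + 9/86*3 + 19/86*2 + 1/86*4 + 13/86*3 + 12/43*2 + 15/86*3 = 221/86 = 2.5698

2.5698 bits


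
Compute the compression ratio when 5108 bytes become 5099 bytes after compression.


Ratio = original / compressed = 5108 / 5099 = 1.0018

1.0018


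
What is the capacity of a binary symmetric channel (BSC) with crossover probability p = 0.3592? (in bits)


H(p) = -p*log2(p) - (1-p)*log2(1-p) = -0.3592*log2(0.3592) - 0.6408*log2(0.6408) = 0.530589 + 0.411428 = 0.942. C = 1 - H(p) = 1 - 0.942 = 0.058

0.058 bits


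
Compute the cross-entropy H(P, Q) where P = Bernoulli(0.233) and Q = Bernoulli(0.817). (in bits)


H(P,Q) = -p*log2(q) - (1-p)*log2(1-q). -0.233*log2(0.817) = 0.067941; -0.767*log2(0.183) = 1.879215. H(P,Q) = 0.067941 + 1.879215 = 1.9472

1.9472 bits


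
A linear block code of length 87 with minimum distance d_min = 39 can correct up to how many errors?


Correction capability = floor((d-1)/2) = floor((39-1)/2) = 19

19 errors


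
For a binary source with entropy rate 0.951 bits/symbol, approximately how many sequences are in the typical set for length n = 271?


log2|A_typical| = nH = 271 * 0.951 = 257.721, so |A_typical| ~ 2^257.721 = 3.817e+77

3.817e+77


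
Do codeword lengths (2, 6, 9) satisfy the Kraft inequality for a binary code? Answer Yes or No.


Kraft sum = sum(2^(-l_i)) = 0.2676, need <= 1. Result: satisfied (a binary prefix-free code with these lengths exists)

Yes


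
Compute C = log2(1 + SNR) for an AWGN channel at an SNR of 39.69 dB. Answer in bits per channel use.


SNR_linear = 10^(39.69/10) = 9311.0788; C = log2(1 + SNR_linear) = log2(1 + 9311.0788) = 13.1849

13.1849 bits/channel use


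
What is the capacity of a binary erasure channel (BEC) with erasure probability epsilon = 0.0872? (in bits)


C = 1 - epsilon = 1 - 0.0872 = 0.9128

0.9128 bits


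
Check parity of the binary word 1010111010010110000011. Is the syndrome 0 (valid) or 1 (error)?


Syndrome = XOR of all bits = 1 XOR 0 XOR 1 XOR 0 XOR 1 XOR 1 XOR 1 XOR 0 XOR 1 XOR 0 XOR 0 XOR 1 XOR 0 XOR 1 XOR 1 XOR 0 XOR 0 XOR 0 XOR 0 XOR 0 XOR 1 XOR 1 = 1

1


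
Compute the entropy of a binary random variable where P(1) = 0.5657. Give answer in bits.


H = -p*log2(p) - (1-p)*log2(1-p). -0.5657*log2(0.5657) = 0.464944; -0.4343*log2(0.4343) = 0.522565. H = 0.464944 + 0.522565 = 0.9875

0.9875 bits


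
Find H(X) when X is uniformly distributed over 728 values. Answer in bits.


H = log2(n) = log2(728) = 9.5078

9.5078 bits


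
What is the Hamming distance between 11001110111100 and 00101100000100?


Count differing positions: ^ ^ ^ . . . ^ . ^ ^ ^ . . . = 7 differences

7


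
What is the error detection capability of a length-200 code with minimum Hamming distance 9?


Detection capability = d_min - 1 = 9 - 1 = 8

8 errors


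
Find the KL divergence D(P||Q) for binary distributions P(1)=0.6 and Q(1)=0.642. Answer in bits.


KL = p*log2(p/q) + (1-p)*log2((1-p)/(1-q)) = 0.6*log2(0.6/0.642) + 0.4*log2(0.4/0.358) = 0.0054

0.0054 bits


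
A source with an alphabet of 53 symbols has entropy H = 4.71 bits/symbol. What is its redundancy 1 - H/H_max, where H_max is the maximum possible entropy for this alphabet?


H_max = log2(K) = log2(53) = 5.7279 bits/symbol. Redundancy = 1 - H/H_max = 1 - 4.71/5.7279 = 1 - 0.8223 = 0.1777

0.1777


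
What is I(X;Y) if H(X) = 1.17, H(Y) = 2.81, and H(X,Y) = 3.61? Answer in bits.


I(X;Y) = H(X) + H(Y) - H(X,Y) = 1.17 + 2.81 - 3.61 = 0.37

0.37 bits


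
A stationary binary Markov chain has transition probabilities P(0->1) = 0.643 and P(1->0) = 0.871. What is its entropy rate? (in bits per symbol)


Stationary distribution: pi_0 = p10/(p01+p10) = 0.5753, pi_1 = 0.4247. Entropy rate H' = pi_0*H(p01) + pi_1*H(p10) = 0.5753*0.9402 + 0.4247*0.5547 = 0.7765

0.7765 bits/symbol


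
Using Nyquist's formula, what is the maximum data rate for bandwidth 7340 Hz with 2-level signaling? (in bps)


Rate = 2 * B * log2(M) = 2 * 7340 * 1.0 = 14680.0

14680.0 bps


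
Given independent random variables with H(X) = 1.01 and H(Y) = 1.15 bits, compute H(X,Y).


For independent variables, H(X,Y) = H(X) + H(Y) = 1.01 + 1.15 = 2.16

2.16 bits


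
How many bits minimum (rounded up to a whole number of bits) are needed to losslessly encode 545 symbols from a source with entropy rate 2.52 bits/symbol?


Minimum bits >= n * H = 545 * 2.52 = 1373.4, rounded up to a whole number of bits = 1374

1374 bits


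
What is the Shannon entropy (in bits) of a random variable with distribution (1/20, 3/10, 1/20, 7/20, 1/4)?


H = -sum(p_i * log2(p_i)). Terms: -(1/20)*log2(1/20) = 0.216096; -(3/10)*log2(3/10) = 0.521090; -(1/20)*log2(1/20) = 0.216096; -(7/20)*log2(7/20) = 0.530101; -(1/4)*log2(1/4) = 0.500000. H = 0.216096 + 0.521090 + 0.216096 + 0.530101 + 0.500000 = 1.9834

1.9834 bits


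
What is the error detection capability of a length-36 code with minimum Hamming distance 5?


Detection capability = d_min - 1 = 5 - 1 = 4

4 errors


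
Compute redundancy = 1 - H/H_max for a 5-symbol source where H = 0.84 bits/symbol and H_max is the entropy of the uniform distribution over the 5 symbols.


H_max = log2(K) = log2(5) = 2.3219 bits/symbol. Redundancy = 1 - H/H_max = 1 - 0.84/2.3219 = 1 - 0.3618 = 0.6382

0.6382


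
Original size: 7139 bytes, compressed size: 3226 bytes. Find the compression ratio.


Ratio = original / compressed = 7139 / 3226 = 2.213

2.213


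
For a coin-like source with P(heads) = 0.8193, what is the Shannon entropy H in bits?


H = -p*log2(p) - (1-p)*log2(1-p). -0.8193*log2(0.8193) = 0.235578; -0.1807*log2(0.1807) = 0.446028. H = 0.235578 + 0.446028 = 0.6816

0.6816 bits


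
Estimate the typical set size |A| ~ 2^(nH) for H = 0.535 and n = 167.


log2|A_typical| = nH = 167 * 0.535 = 89.345, so |A_typical| ~ 2^89.345 = 7.862e+26

7.862e+26


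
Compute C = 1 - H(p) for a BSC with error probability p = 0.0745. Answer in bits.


H(p) = -p*log2(p) - (1-p)*log2(1-p) = -0.0745*log2(0.0745) - 0.9255*log2(0.9255) = 0.279123 + 0.103374 = 0.3825. C = 1 - H(p) = 1 - 0.3825 = 0.6175

0.6175 bits


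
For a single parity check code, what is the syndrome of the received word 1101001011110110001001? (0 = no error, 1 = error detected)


Syndrome = XOR of all bits = 1 XOR 1 XOR 0 XOR 1 XOR 0 XOR 0 XOR 1 XOR 0 XOR 1 XOR 1 XOR 1 XOR 1 XOR 0 XOR 1 XOR 1 XOR 0 XOR 0 XOR 0 XOR 1 XOR 0 XOR 0 XOR 1 = 0

0


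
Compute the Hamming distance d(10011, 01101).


Count differing positions: ^ ^ ^ ^ . = 4 differences

4


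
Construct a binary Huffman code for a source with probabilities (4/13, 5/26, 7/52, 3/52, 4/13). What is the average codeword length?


Huffman construction (repeatedly merge the two least-probable nodes; each merge adds 1 bit to every symbol beneath it): 3/52 + 7/52 = 5/26; 5/26 + 5/26 = 5/13; 4/13 + 4/13 = 8/13; 5/13 + 8/13 = 1. Resulting codeword lengths (in the order the probabilities were given): (2, 2, 3, 3, 2). L_avg = sum(p_i * l_i) = 4/13*2 + 5/26*2 + 7/52*3 + 3/52*3 + 4/13*2 = 57/26 = 2.1923

2.1923 bits


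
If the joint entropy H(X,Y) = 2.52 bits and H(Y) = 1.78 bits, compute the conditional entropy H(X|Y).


H(X|Y) = H(X,Y) - H(Y) = 2.52 - 1.78 = 0.74

0.74 bits


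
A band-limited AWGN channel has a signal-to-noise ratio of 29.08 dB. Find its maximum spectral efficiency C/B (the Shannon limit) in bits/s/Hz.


SNR_linear = 10^(29.08/10) = 809.0959; C/B = log2(1 + SNR_linear) = log2(1 + 809.0959) = 9.6619

9.6619 bits/s/Hz


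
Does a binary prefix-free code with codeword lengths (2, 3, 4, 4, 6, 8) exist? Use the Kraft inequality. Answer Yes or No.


Kraft sum = sum(2^(-l_i)) = 0.5195, need <= 1. Result: satisfied (a binary prefix-free code with these lengths exists)

Yes


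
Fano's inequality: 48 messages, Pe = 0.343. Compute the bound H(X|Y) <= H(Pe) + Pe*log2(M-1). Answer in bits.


H(Pe) = -Pe*log2(Pe) - (1-Pe)*log2(1-Pe) = -0.343*log2(0.343) - 0.657*log2(0.657) = 0.529496 + 0.398165 = 0.9277. Pe*log2(M-1) = 0.343*log2(47) = 1.905224. Bound = H(Pe) + Pe*log2(M-1) = 0.529496 + 0.398165 + 1.905224 = 2.8329

2.8329 bits


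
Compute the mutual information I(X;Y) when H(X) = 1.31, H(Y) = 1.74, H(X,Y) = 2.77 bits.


I(X;Y) = H(X) + H(Y) - H(X,Y) = 1.31 + 1.74 - 2.77 = 0.28

0.28 bits


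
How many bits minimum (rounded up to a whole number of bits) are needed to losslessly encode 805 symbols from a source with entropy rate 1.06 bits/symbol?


Minimum bits >= n * H = 805 * 1.06 = 853.3, rounded up to a whole number of bits = 854

854 bits


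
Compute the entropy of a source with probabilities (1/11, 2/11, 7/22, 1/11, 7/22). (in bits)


H = -sum(p_i * log2(p_i)). Terms: -(1/11)*log2(1/11) = 0.314494; -(2/11)*log2(2/11) = 0.447169; -(7/22)*log2(7/22) = 0.525661; -(1/11)*log2(1/11) = 0.314494; -(7/22)*log2(7/22) = 0.525661. H = 0.314494 + 0.447169 + 0.525661 + 0.314494 + 0.525661 = 2.1275

2.1275 bits


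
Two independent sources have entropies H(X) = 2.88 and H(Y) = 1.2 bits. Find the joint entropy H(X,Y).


For independent variables, H(X,Y) = H(X) + H(Y) = 2.88 + 1.2 = 4.08

4.08 bits


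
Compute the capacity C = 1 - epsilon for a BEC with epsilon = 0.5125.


C = 1 - epsilon = 1 - 0.5125 = 0.4875

0.4875 bits


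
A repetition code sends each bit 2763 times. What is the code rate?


Rate = k/n = 1/2763

1/2763


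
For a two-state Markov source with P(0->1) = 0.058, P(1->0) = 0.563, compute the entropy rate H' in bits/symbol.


Stationary distribution: pi_0 = p10/(p01+p10) = 0.9066, pi_1 = 0.0934. Entropy rate H' = pi_0*H(p01) + pi_1*H(p10) = 0.9066*0.3195 + 0.0934*0.9885 = 0.3819

0.3819 bits/symbol


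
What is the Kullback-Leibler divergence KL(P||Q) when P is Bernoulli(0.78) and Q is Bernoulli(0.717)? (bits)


KL = p*log2(p/q) + (1-p)*log2((1-p)/(1-q)) = 0.78*log2(0.78/0.717) + 0.22*log2(0.22/0.283) = 0.0148

0.0148 bits


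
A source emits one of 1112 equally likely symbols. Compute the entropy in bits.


H = log2(n) = log2(1112) = 10.1189

10.1189 bits


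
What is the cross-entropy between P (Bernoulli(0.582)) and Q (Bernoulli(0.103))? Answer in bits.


H(P,Q) = -p*log2(q) - (1-p)*log2(1-q). -0.582*log2(0.103) = 1.908543; -0.418*log2(0.897) = 0.065551. H(P,Q) = 1.908543 + 0.065551 = 1.9741

1.9741 bits


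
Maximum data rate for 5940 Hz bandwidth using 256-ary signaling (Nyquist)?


Rate = 2 * B * log2(M) = 2 * 5940 * 8.0 = 95040.0

95040.0 bps


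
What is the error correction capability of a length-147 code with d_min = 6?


Correction capability = floor((d-1)/2) = floor((6-1)/2) = 2

2 errors


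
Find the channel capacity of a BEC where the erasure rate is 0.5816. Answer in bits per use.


C = 1 - epsilon = 1 - 0.5816 = 0.4184

0.4184 bits


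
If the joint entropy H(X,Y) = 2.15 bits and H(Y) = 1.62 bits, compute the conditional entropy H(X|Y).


H(X|Y) = H(X,Y) - H(Y) = 2.15 - 1.62 = 0.53

0.53 bits


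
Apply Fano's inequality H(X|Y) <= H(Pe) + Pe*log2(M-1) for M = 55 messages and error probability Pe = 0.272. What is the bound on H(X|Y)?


H(Pe) = -Pe*log2(Pe) - (1-Pe)*log2(1-Pe) = -0.272*log2(0.272) - 0.728*log2(0.728) = 0.510903 + 0.333416 = 0.8443. Pe*log2(M-1) = 0.272*log2(54) = 1.565329. Bound = H(Pe) + Pe*log2(M-1) = 0.510903 + 0.333416 + 1.565329 = 2.4096

2.4096 bits


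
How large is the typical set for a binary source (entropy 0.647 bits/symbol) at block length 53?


log2|A_typical| = nH = 53 * 0.647 = 34.291, so |A_typical| ~ 2^34.291 = 2.102e+10

2.102e+10


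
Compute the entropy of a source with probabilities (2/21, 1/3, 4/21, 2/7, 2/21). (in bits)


H = -sum(p_i * log2(p_i)). Terms: -(2/21)*log2(2/21) = 0.323078; -(1/3)*log2(1/3) = 0.528321; -(4/21)*log2(4/21) = 0.455680; -(2/7)*log2(2/7) = 0.516387; -(2/21)*log2(2/21) = 0.323078. H = 0.323078 + 0.528321 + 0.455680 + 0.516387 + 0.323078 = 2.1465

2.1465 bits


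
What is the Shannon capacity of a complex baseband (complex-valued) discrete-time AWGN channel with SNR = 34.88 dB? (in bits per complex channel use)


SNR_linear = 10^(34.88/10) = 3076.0968; C = log2(1 + SNR_linear) = log2(1 + 3076.0968) = 11.5874

11.5874 bits/channel use


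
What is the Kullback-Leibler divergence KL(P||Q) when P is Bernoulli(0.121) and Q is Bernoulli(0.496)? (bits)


KL = p*log2(p/q) + (1-p)*log2((1-p)/(1-q)) = 0.121*log2(0.121/0.496) + 0.879*log2(0.879/0.504) = 0.4591

0.4591 bits


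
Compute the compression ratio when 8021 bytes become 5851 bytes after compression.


Ratio = original / compressed = 8021 / 5851 = 1.3709

1.3709


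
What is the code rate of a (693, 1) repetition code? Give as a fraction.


Rate = k/n = 1/693

1/693


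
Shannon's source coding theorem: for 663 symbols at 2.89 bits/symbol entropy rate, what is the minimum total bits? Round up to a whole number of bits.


Minimum bits >= n * H = 663 * 2.89 = 1916.07, rounded up to a whole number of bits = 1917

1917 bits


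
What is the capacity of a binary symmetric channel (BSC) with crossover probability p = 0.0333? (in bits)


H(p) = -p*log2(p) - (1-p)*log2(1-p) = -0.0333*log2(0.0333) - 0.9667*log2(0.9667) = 0.163448 + 0.047233 = 0.2107. C = 1 - H(p) = 1 - 0.2107 = 0.7893

0.7893 bits


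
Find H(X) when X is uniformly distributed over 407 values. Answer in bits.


H = log2(n) = log2(407) = 8.6689

8.6689 bits


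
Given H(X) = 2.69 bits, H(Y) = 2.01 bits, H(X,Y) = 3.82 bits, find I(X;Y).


I(X;Y) = H(X) + H(Y) - H(X,Y) = 2.69 + 2.01 - 3.82 = 0.88

0.88 bits


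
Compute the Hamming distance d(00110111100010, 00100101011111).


Count differing positions: . . . ^ . . ^ . ^ ^ ^ ^ . ^ = 7 differences

7


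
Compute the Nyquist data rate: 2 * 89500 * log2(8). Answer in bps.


Rate = 2 * B * log2(M) = 2 * 89500 * 3.0 = 537000.0

537000.0 bps


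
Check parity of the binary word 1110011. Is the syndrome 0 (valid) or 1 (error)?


Syndrome = XOR of all bits = 1 XOR 1 XOR 1 XOR 0 XOR 0 XOR 1 XOR 1 = 1

1


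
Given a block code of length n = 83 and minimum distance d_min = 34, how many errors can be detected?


Detection capability = d_min - 1 = 34 - 1 = 33

33 errors


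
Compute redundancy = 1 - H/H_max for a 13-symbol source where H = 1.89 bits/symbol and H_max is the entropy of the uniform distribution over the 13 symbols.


H_max = log2(K) = log2(13) = 3.7004 bits/symbol. Redundancy = 1 - H/H_max = 1 - 1.89/3.7004 = 1 - 0.5108 = 0.4892

0.4892


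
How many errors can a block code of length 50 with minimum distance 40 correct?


Correction capability = floor((d-1)/2) = floor((40-1)/2) = 19

19 errors


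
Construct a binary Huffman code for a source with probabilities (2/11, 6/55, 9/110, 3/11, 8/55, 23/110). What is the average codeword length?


Huffman construction (repeatedly merge the two least-probable nodes; each merge adds 1 bit to every symbol beneath it): 9/110 + 6/55 = 21/110; 8/55 + 2/11 = 18/55; 21/110 + 23/110 = 2/5; 3/11 + 18/55 = 3/5; 2/5 + 3/5 = 1. Resulting codeword lengths (in the order the probabilities were given): (3, 3, 3, 2, 3, 2). L_avg = sum(p_i * l_i) = 2/11*3 + 6/55*3 + 9/110*3 + 3/11*2 + 8/55*3 + 23/110*2 = 277/110 = 2.5182

2.5182 bits


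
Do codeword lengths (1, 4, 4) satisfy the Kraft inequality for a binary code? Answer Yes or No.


Kraft sum = sum(2^(-l_i)) = 0.625, need <= 1. Result: satisfied (a binary prefix-free code with these lengths exists)

Yes


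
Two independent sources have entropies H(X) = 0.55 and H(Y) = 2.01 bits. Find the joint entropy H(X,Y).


For independent variables, H(X,Y) = H(X) + H(Y) = 0.55 + 2.01 = 2.56

2.56 bits


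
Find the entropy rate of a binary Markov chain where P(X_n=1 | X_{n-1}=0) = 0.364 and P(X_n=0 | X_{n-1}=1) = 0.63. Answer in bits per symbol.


Stationary distribution: pi_0 = p10/(p01+p10) = 0.6338, pi_1 = 0.3662. Entropy rate H' = pi_0*H(p01) + pi_1*H(p10) = 0.6338*0.946 + 0.3662*0.9507 = 0.9477

0.9477 bits/symbol


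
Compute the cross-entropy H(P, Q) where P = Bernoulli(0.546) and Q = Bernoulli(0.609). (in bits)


H(P,Q) = -p*log2(q) - (1-p)*log2(1-q). -0.546*log2(0.609) = 0.390655; -0.454*log2(0.391) = 0.615061. H(P,Q) = 0.390655 + 0.615061 = 1.0057

1.0057 bits


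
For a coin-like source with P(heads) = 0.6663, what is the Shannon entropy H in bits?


H = -p*log2(p) - (1-p)*log2(1-p). -0.6663*log2(0.6663) = 0.390289; -0.3337*log2(0.3337) = 0.528373. H = 0.390289 + 0.528373 = 0.9187

0.9187 bits


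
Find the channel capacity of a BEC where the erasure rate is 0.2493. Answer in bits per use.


C = 1 - epsilon = 1 - 0.2493 = 0.7507

0.7507 bits


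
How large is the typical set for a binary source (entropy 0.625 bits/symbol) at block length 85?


log2|A_typical| = nH = 85 * 0.625 = 53.125, so |A_typical| ~ 2^53.125 = 9.822e+15

9.822e+15


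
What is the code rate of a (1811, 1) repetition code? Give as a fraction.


Rate = k/n = 1/1811

1/1811


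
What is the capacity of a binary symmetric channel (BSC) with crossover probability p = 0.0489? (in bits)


H(p) = -p*log2(p) - (1-p)*log2(1-p) = -0.0489*log2(0.0489) - 0.9511*log2(0.9511) = 0.212912 + 0.068794 = 0.2817. C = 1 - H(p) = 1 - 0.2817 = 0.7183

0.7183 bits


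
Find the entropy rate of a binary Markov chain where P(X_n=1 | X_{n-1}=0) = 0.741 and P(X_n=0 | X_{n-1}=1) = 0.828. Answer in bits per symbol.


Stationary distribution: pi_0 = p10/(p01+p10) = 0.5277, pi_1 = 0.4723. Entropy rate H' = pi_0*H(p01) + pi_1*H(p10) = 0.5277*0.8252 + 0.4723*0.6623 = 0.7483

0.7483 bits/symbol


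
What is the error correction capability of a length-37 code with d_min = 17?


Correction capability = floor((d-1)/2) = floor((17-1)/2) = 8

8 errors


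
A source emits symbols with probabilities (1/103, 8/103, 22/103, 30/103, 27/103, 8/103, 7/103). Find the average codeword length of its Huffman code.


Huffman construction (repeatedly merge the two least-probable nodes; each merge adds 1 bit to every symbol beneath it): 1/103 + 7/103 = 8/103; 8/103 + 8/103 = 16/103; 8/103 + 16/103 = 24/103; 22/103 + 24/103 = 46/103; 27/103 + 30/103 = 57/103; 46/103 + 57/103 = 1. Resulting codeword lengths (in the order the probabilities were given): (4, 4, 2, 2, 2, 4, 4). L_avg = sum(p_i * l_i) = 1/103*4 + 8/103*4 + 22/103*2 + 30/103*2 + 27/103*2 + 8/103*4 + 7/103*4 = 254/103 = 2.466

2.466 bits


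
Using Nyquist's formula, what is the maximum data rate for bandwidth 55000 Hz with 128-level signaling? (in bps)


Rate = 2 * B * log2(M) = 2 * 55000 * 7.0 = 770000.0

770000.0 bps


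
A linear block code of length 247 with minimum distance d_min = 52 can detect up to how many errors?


Detection capability = d_min - 1 = 52 - 1 = 51

51 errors


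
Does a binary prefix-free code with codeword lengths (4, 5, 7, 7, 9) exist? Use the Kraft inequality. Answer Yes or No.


Kraft sum = sum(2^(-l_i)) = 0.1113, need <= 1. Result: satisfied (a binary prefix-free code with these lengths exists)

Yes


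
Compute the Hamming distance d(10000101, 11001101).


Count differing positions: . ^ . . ^ . . . = 2 differences

2


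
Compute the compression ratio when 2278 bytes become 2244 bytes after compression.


Ratio = original / compressed = 2278 / 2244 = 1.0152

1.0152


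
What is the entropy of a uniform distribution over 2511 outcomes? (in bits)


H = log2(n) = log2(2511) = 11.294

11.294 bits


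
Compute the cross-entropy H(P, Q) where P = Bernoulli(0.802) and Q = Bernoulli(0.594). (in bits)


H(P,Q) = -p*log2(q) - (1-p)*log2(1-q). -0.802*log2(0.594) = 0.602675; -0.198*log2(0.406) = 0.257489. H(P,Q) = 0.602675 + 0.257489 = 0.8602

0.8602 bits


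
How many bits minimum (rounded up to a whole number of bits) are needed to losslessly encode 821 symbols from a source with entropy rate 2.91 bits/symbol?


Minimum bits >= n * H = 821 * 2.91 = 2389.11, rounded up to a whole number of bits = 2390

2390 bits


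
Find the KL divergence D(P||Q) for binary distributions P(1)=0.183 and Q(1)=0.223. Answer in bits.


KL = p*log2(p/q) + (1-p)*log2((1-p)/(1-q)) = 0.183*log2(0.183/0.223) + 0.817*log2(0.817/0.777) = 0.007

0.007 bits


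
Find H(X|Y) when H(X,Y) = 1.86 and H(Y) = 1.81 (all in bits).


H(X|Y) = H(X,Y) - H(Y) = 1.86 - 1.81 = 0.05

0.05 bits


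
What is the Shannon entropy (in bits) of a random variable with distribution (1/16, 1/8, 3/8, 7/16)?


H = -sum(p_i * log2(p_i)). Terms: -(1/16)*log2(1/16) = 0.250000; -(1/8)*log2(1/8) = 0.375000; -(3/8)*log2(3/8) = 0.530639; -(7/16)*log2(7/16) = 0.521782. H = 0.250000 + 0.375000 + 0.530639 + 0.521782 = 1.6774

1.6774 bits


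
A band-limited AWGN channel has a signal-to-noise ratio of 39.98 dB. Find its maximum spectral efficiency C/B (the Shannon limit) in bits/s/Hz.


SNR_linear = 10^(39.98/10) = 9954.0542; C/B = log2(1 + SNR_linear) = log2(1 + 9954.0542) = 13.2812

13.2812 bits/s/Hz


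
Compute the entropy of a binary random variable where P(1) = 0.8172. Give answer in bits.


H = -p*log2(p) - (1-p)*log2(1-p). -0.8172*log2(0.8172) = 0.238000; -0.1828*log2(0.1828) = 0.448164. H = 0.238000 + 0.448164 = 0.6862

0.6862 bits


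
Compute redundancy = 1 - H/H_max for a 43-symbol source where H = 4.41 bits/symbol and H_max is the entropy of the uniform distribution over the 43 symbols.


H_max = log2(K) = log2(43) = 5.4263 bits/symbol. Redundancy = 1 - H/H_max = 1 - 4.41/5.4263 = 1 - 0.8127 = 0.1873

0.1873


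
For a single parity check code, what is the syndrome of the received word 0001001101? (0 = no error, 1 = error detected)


Syndrome = XOR of all bits = 0 XOR 0 XOR 0 XOR 1 XOR 0 XOR 0 XOR 1 XOR 1 XOR 0 XOR 1 = 0

0


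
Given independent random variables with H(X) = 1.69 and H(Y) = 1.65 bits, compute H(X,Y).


For independent variables, H(X,Y) = H(X) + H(Y) = 1.69 + 1.65 = 3.34

3.34 bits


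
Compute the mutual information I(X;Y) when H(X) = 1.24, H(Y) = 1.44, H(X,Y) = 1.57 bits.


I(X;Y) = H(X) + H(Y) - H(X,Y) = 1.24 + 1.44 - 1.57 = 1.11

1.11 bits


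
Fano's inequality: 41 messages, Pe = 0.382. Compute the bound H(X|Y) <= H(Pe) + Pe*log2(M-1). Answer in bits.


H(Pe) = -Pe*log2(Pe) - (1-Pe)*log2(1-Pe) = -0.382*log2(0.382) - 0.618*log2(0.618) = 0.530352 + 0.429091 = 0.9594. Pe*log2(M-1) = 0.382*log2(40) = 2.032977. Bound = H(Pe) + Pe*log2(M-1) = 0.530352 + 0.429091 + 2.032977 = 2.9924

2.9924 bits


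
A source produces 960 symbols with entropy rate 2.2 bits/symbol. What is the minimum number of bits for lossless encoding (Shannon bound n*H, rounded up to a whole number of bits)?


Minimum bits >= n * H = 960 * 2.2 = 2112.0, rounded up to a whole number of bits = 2112

2112 bits


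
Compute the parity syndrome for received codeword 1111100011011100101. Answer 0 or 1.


Syndrome = XOR of all bits = 1 XOR 1 XOR 1 XOR 1 XOR 1 XOR 0 XOR 0 XOR 0 XOR 1 XOR 1 XOR 0 XOR 1 XOR 1 XOR 1 XOR 0 XOR 0 XOR 1 XOR 0 XOR 1 = 0

0


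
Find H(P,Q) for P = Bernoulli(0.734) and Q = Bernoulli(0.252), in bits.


H(P,Q) = -p*log2(q) - (1-p)*log2(1-q). -0.734*log2(0.252) = 1.459562; -0.266*log2(0.748) = 0.111425. H(P,Q) = 1.459562 + 0.111425 = 1.571

1.571 bits


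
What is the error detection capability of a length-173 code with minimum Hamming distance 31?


Detection capability = d_min - 1 = 31 - 1 = 30

30 errors


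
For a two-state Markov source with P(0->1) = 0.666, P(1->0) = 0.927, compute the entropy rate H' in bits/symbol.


Stationary distribution: pi_0 = p10/(p01+p10) = 0.5819, pi_1 = 0.4181. Entropy rate H' = pi_0*H(p01) + pi_1*H(p10) = 0.5819*0.919 + 0.4181*0.377 = 0.6924

0.6924 bits/symbol


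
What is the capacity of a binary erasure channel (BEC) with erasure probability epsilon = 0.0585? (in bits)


C = 1 - epsilon = 1 - 0.0585 = 0.9415

0.9415 bits


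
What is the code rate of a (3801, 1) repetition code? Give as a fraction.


Rate = k/n = 1/3801

1/3801


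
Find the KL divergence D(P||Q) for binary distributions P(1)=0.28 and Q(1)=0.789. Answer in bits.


KL = p*log2(p/q) + (1-p)*log2((1-p)/(1-q)) = 0.28*log2(0.28/0.789) + 0.72*log2(0.72/0.211) = 0.8565

0.8565 bits


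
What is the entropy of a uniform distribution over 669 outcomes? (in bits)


H = log2(n) = log2(669) = 9.3859

9.3859 bits


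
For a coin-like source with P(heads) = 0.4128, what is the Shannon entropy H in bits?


H = -p*log2(p) - (1-p)*log2(1-p). -0.4128*log2(0.4128) = 0.526933; -0.5872*log2(0.5872) = 0.451014. H = 0.526933 + 0.451014 = 0.9779

0.9779 bits


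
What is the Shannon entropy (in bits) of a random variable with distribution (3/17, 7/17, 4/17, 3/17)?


H = -sum(p_i * log2(p_i)). Terms: -(3/17)*log2(3/17) = 0.441618; -(7/17)*log2(7/17) = 0.527103; -(4/17)*log2(4/17) = 0.491168; -(3/17)*log2(3/17) = 0.441618. H = 0.441618 + 0.527103 + 0.491168 + 0.441618 = 1.9015

1.9015 bits


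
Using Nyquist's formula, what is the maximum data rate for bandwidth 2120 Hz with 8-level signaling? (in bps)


Rate = 2 * B * log2(M) = 2 * 2120 * 3.0 = 12720.0

12720.0 bps


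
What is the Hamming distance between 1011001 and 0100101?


Count differing positions: ^ ^ ^ ^ ^ . . = 5 differences

5


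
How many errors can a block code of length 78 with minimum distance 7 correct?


Correction capability = floor((d-1)/2) = floor((7-1)/2) = 3

3 errors


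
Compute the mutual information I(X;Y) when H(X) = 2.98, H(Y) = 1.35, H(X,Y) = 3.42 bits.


I(X;Y) = H(X) + H(Y) - H(X,Y) = 2.98 + 1.35 - 3.42 = 0.91

0.91 bits


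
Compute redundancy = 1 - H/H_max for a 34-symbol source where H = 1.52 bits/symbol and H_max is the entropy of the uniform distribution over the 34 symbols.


H_max = log2(K) = log2(34) = 5.0875 bits/symbol. Redundancy = 1 - H/H_max = 1 - 1.52/5.0875 = 1 - 0.2988 = 0.7012

0.7012


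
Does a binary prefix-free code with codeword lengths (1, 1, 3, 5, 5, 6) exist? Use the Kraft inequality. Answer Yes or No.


Kraft sum = sum(2^(-l_i)) = 1.2031, need <= 1. Result: violated (a binary prefix-free code with these lengths cannot exist)

No


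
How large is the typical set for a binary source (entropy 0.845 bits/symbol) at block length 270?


log2|A_typical| = nH = 270 * 0.845 = 228.15, so |A_typical| ~ 2^228.15 = 4.786e+68

4.786e+68


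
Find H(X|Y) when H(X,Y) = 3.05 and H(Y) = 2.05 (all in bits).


H(X|Y) = H(X,Y) - H(Y) = 3.05 - 2.05 = 1.0

1.0 bits


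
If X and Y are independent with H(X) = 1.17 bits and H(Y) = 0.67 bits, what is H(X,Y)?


For independent variables, H(X,Y) = H(X) + H(Y) = 1.17 + 0.67 = 1.84

1.84 bits


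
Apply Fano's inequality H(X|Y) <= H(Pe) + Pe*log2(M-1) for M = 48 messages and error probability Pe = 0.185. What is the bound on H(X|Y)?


H(Pe) = -Pe*log2(Pe) - (1-Pe)*log2(1-Pe) = -0.185*log2(0.185) - 0.815*log2(0.815) = 0.450365 + 0.240529 = 0.6909. Pe*log2(M-1) = 0.185*log2(47) = 1.027599. Bound = H(Pe) + Pe*log2(M-1) = 0.450365 + 0.240529 + 1.027599 = 1.7185

1.7185 bits


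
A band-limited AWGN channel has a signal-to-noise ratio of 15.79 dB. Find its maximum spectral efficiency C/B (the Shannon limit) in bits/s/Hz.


SNR_linear = 10^(15.79/10) = 37.9315; C/B = log2(1 + SNR_linear) = log2(1 + 37.9315) = 5.2829

5.2829 bits/s/Hz


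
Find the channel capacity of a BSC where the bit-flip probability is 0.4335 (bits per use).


H(p) = -p*log2(p) - (1-p)*log2(1-p) = -0.4335*log2(0.4335) - 0.5665*log2(0.5665) = 0.522756 + 0.464446 = 0.9872. C = 1 - H(p) = 1 - 0.9872 = 0.0128

0.0128 bits


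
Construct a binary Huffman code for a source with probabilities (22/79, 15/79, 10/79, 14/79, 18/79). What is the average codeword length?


Huffman construction (repeatedly merge the two least-probable nodes; each merge adds 1 bit to every symbol beneath it): 10/79 + 14/79 = 24/79; 15/79 + 18/79 = 33/79; 22/79 + 24/79 = 46/79; 33/79 + 46/79 = 1. Resulting codeword lengths (in the order the probabilities were given): (2, 2, 3, 3, 2). L_avg = sum(p_i * l_i) = 22/79*2 + 15/79*2 + 10/79*3 + 14/79*3 + 18/79*2 = 182/79 = 2.3038

2.3038 bits


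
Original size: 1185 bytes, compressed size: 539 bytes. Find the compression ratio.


Ratio = original / compressed = 1185 / 539 = 2.1985

2.1985


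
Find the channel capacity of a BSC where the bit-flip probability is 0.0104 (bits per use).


H(p) = -p*log2(p) - (1-p)*log2(1-p) = -0.0104*log2(0.0104) - 0.9896*log2(0.9896) = 0.068508 + 0.014926 = 0.0834. C = 1 - H(p) = 1 - 0.0834 = 0.9166

0.9166 bits


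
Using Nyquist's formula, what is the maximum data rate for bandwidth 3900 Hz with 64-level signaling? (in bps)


Rate = 2 * B * log2(M) = 2 * 3900 * 6.0 = 46800.0

46800.0 bps


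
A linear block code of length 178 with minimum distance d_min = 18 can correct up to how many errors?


Correction capability = floor((d-1)/2) = floor((18-1)/2) = 8

8 errors


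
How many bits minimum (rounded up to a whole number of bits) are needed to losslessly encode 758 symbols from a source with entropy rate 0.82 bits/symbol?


Minimum bits >= n * H = 758 * 0.82 = 621.56, rounded up to a whole number of bits = 622

622 bits


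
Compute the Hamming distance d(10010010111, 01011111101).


Count differing positions: ^ ^ . . ^ ^ . ^ . ^ . = 6 differences

6


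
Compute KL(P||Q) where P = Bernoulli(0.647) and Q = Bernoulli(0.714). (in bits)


KL = p*log2(p/q) + (1-p)*log2((1-p)/(1-q)) = 0.647*log2(0.647/0.714) + 0.353*log2(0.353/0.286) = 0.0152

0.0152 bits


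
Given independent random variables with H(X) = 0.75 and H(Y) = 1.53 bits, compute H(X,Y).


For independent variables, H(X,Y) = H(X) + H(Y) = 0.75 + 1.53 = 2.28

2.28 bits


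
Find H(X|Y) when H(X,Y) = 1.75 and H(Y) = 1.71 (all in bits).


H(X|Y) = H(X,Y) - H(Y) = 1.75 - 1.71 = 0.04

0.04 bits


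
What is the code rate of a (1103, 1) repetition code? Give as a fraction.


Rate = k/n = 1/1103

1/1103


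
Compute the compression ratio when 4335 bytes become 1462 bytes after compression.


Ratio = original / compressed = 4335 / 1462 = 2.9651

2.9651


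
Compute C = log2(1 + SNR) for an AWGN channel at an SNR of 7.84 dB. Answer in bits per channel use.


SNR_linear = 10^(7.84/10) = 6.0814; C = log2(1 + SNR_linear) = log2(1 + 6.0814) = 2.824

2.824 bits/channel use


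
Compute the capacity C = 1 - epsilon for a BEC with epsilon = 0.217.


C = 1 - epsilon = 1 - 0.217 = 0.783

0.783 bits


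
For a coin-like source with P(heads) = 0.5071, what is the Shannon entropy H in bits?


H = -p*log2(p) - (1-p)*log2(1-p). -0.5071*log2(0.5071) = 0.496784; -0.4929*log2(0.4929) = 0.503070. H = 0.496784 + 0.503070 = 0.9999

0.9999 bits


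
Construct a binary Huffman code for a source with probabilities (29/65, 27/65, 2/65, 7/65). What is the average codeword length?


Huffman construction (repeatedly merge the two least-probable nodes; each merge adds 1 bit to every symbol beneath it): 2/65 + 7/65 = 9/65; 9/65 + 27/65 = 36/65; 29/65 + 36/65 = 1. Resulting codeword lengths (in the order the probabilities were given): (1, 2, 3, 3). L_avg = sum(p_i * l_i) = 29/65*1 + 27/65*2 + 2/65*3 + 7/65*3 = 22/13 = 1.6923

1.6923 bits


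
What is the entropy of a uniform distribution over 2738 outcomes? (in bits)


H = log2(n) = log2(2738) = 11.4189

11.4189 bits


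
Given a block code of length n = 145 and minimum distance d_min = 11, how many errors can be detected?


Detection capability = d_min - 1 = 11 - 1 = 10

10 errors


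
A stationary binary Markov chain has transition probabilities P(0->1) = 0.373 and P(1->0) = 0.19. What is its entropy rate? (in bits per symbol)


Stationary distribution: pi_0 = p10/(p01+p10) = 0.3375, pi_1 = 0.6625. Entropy rate H' = pi_0*H(p01) + pi_1*H(p10) = 0.3375*0.9529 + 0.6625*0.7015 = 0.7863

0.7863 bits/symbol


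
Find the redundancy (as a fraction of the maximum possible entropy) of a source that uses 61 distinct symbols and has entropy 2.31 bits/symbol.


H_max = log2(K) = log2(61) = 5.9307 bits/symbol. Redundancy = 1 - H/H_max = 1 - 2.31/5.9307 = 1 - 0.3895 = 0.6105

0.6105


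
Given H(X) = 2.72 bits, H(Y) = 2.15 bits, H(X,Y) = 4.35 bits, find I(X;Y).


I(X;Y) = H(X) + H(Y) - H(X,Y) = 2.72 + 2.15 - 4.35 = 0.52

0.52 bits


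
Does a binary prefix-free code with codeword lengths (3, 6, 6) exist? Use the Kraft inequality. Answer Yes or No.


Kraft sum = sum(2^(-l_i)) = 0.1562, need <= 1. Result: satisfied (a binary prefix-free code with these lengths exists)

Yes


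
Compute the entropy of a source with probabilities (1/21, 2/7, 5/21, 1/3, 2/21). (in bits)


H = -sum(p_i * log2(p_i)). Terms: -(1/21)*log2(1/21) = 0.209158; -(2/7)*log2(2/7) = 0.516387; -(5/21)*log2(5/21) = 0.492950; -(1/3)*log2(1/3) = 0.528321; -(2/21)*log2(2/21) = 0.323078. H = 0.209158 + 0.516387 + 0.492950 + 0.528321 + 0.323078 = 2.0699

2.0699 bits


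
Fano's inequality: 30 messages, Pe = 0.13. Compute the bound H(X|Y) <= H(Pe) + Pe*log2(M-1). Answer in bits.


H(Pe) = -Pe*log2(Pe) - (1-Pe)*log2(1-Pe) = -0.13*log2(0.13) - 0.87*log2(0.87) = 0.382644 + 0.174794 = 0.5574. Pe*log2(M-1) = 0.13*log2(29) = 0.631538. Bound = H(Pe) + Pe*log2(M-1) = 0.382644 + 0.174794 + 0.631538 = 1.189

1.189 bits


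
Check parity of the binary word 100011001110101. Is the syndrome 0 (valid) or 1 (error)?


Syndrome = XOR of all bits = 1 XOR 0 XOR 0 XOR 0 XOR 1 XOR 1 XOR 0 XOR 0 XOR 1 XOR 1 XOR 1 XOR 0 XOR 1 XOR 0 XOR 1 = 0

0


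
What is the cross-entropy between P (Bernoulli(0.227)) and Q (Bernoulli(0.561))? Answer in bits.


H(P,Q) = -p*log2(q) - (1-p)*log2(1-q). -0.227*log2(0.561) = 0.189302; -0.773*log2(0.439) = 0.918098. H(P,Q) = 0.189302 + 0.918098 = 1.1074

1.1074 bits


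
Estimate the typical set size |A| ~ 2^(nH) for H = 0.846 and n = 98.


log2|A_typical| = nH = 98 * 0.846 = 82.908, so |A_typical| ~ 2^82.908 = 9.074e+24

9.074e+24


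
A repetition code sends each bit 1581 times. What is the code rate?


Rate = k/n = 1/1581

1/1581


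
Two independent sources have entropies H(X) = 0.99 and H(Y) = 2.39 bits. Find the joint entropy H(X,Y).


For independent variables, H(X,Y) = H(X) + H(Y) = 0.99 + 2.39 = 3.38

3.38 bits


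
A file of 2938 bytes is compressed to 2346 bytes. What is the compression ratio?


Ratio = original / compressed = 2938 / 2346 = 1.2523

1.2523


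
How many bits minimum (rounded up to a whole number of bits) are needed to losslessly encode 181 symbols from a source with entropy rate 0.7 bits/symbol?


Minimum bits >= n * H = 181 * 0.7 = 126.7, rounded up to a whole number of bits = 127

127 bits


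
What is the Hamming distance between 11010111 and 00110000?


Count differing positions: ^ ^ ^ . . ^ ^ ^ = 6 differences

6


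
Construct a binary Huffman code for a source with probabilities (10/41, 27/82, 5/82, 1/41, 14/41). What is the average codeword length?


Huffman construction (repeatedly merge the two least-probable nodes; each merge adds 1 bit to every symbol beneath it): 1/41 + 5/82 = 7/82; 7/82 + 10/41 = 27/82; 27/82 + 27/82 = 27/41; 14/41 + 27/41 = 1. Resulting codeword lengths (in the order the probabilities were given): (3, 2, 4, 4, 1). L_avg = sum(p_i * l_i) = 10/41*3 + 27/82*2 + 5/82*4 + 1/41*4 + 14/41*1 = 85/41 = 2.0732

2.0732 bits


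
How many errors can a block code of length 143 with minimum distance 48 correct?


Correction capability = floor((d-1)/2) = floor((48-1)/2) = 23

23 errors


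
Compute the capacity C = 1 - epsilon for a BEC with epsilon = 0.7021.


C = 1 - epsilon = 1 - 0.7021 = 0.2979

0.2979 bits


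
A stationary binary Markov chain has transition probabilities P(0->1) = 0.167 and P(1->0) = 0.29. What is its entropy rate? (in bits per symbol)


Stationary distribution: pi_0 = p10/(p01+p10) = 0.6346, pi_1 = 0.3654. Entropy rate H' = pi_0*H(p01) + pi_1*H(p10) = 0.6346*0.6508 + 0.3654*0.8687 = 0.7304

0.7304 bits/symbol


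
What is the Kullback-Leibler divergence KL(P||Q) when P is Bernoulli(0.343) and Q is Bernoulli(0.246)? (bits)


KL = p*log2(p/q) + (1-p)*log2((1-p)/(1-q)) = 0.343*log2(0.343/0.246) + 0.657*log2(0.657/0.754) = 0.034

0.034 bits


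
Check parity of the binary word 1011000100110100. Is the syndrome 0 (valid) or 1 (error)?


Syndrome = XOR of all bits = 1 XOR 0 XOR 1 XOR 1 XOR 0 XOR 0 XOR 0 XOR 1 XOR 0 XOR 0 XOR 1 XOR 1 XOR 0 XOR 1 XOR 0 XOR 0 = 1

1


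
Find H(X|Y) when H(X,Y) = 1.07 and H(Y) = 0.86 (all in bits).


H(X|Y) = H(X,Y) - H(Y) = 1.07 - 0.86 = 0.21

0.21 bits


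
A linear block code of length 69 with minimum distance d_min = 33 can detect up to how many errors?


Detection capability = d_min - 1 = 33 - 1 = 32

32 errors


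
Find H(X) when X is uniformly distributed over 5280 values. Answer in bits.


H = log2(n) = log2(5280) = 12.3663

12.3663 bits


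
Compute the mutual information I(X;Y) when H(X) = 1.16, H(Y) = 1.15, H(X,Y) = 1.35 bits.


I(X;Y) = H(X) + H(Y) - H(X,Y) = 1.16 + 1.15 - 1.35 = 0.96

0.96 bits


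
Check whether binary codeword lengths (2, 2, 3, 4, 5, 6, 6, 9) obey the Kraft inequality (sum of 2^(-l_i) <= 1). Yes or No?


Kraft sum = sum(2^(-l_i)) = 0.752, need <= 1. Result: satisfied (a binary prefix-free code with these lengths exists)

Yes


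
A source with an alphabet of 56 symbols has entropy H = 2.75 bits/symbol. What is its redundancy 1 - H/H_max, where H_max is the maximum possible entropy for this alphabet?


H_max = log2(K) = log2(56) = 5.8074 bits/symbol. Redundancy = 1 - H/H_max = 1 - 2.75/5.8074 = 1 - 0.4735 = 0.5265

0.5265
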